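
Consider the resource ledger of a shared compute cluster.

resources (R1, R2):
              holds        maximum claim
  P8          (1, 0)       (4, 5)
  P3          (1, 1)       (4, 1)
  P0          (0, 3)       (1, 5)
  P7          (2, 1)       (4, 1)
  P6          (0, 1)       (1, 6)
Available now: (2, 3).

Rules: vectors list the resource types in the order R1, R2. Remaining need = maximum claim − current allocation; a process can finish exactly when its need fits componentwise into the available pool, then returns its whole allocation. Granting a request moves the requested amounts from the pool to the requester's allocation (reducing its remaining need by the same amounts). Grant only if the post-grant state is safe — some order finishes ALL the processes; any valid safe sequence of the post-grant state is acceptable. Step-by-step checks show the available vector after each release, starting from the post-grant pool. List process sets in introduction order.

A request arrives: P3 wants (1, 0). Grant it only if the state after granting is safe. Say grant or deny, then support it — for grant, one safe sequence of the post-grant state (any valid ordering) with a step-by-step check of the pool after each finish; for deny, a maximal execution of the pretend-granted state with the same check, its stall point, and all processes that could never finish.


DENY — the pretend-granted state is unsafe.
Key observation: the wall is R1: completing P0, P6 brings the pool only to (1, 7), and all the rest need more.
On the post-grant state, P0, P6 is a maximal run — nothing extends it. Step-by-step check:
  pool = (1, 3)
  P0: need (1, 2) fits (1, 3); releases (0, 3), pool now (1, 6)
  P6: need (1, 5) fits (1, 6); releases (0, 1), pool now (1, 7)
  P8 cannot run: need (3, 5) vs free (1, 7) (insufficient R1)
  P3 cannot run: need (2, 0) vs free (1, 7) (insufficient R1)
  P7 cannot run: need (2, 0) vs free (1, 7) (insufficient R1)
Processes that could never finish after the grant: P8, P3 and P7.


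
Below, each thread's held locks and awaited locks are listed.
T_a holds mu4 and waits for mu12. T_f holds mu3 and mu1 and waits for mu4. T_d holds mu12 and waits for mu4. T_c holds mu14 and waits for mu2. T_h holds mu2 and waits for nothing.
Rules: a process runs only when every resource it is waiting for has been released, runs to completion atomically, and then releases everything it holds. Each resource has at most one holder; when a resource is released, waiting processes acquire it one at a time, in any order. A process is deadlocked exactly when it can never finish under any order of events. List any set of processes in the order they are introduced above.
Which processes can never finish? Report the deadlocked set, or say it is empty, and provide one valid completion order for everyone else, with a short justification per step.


Deadlocked: T_a, T_f and T_d.
Key observation: the knot is the closed ring of waits T_a -> T_d -> T_a; T_f waits into the deadlock from upstream.
A valid finishing order for the others: T_h, T_c.
Step-by-step check:
  T_h waits on nothing -> runs at once and releases mu2
  run T_c (all its waits — mu2 — are resolved); releases mu14


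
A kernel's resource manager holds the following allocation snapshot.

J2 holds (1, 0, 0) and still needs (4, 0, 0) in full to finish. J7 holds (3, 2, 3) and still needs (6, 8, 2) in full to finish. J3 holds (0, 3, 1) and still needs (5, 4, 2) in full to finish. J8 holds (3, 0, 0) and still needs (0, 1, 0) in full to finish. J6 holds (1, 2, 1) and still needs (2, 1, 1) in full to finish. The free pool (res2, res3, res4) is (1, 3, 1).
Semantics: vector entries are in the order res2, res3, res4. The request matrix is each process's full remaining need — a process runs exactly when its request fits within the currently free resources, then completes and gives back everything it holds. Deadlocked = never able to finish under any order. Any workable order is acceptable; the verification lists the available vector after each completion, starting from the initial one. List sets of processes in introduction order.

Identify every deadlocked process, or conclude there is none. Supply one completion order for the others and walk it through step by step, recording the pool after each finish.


Nothing here is deadlocked.
Key observation: the pool covers J8 at once, and every later process fits after earlier releases.
A valid finishing order for the others: J8, J2, J6, J3, J7. Step-by-step check:
  pool = (1, 3, 1)
  run J8 (needs (0, 1, 0), free (1, 3, 1)); after release of (3, 0, 0) the pool is (4, 3, 1)
  run J2 (needs (4, 0, 0), free (4, 3, 1)); after release of (1, 0, 0) the pool is (5, 3, 1)
  run J6 (needs (2, 1, 1), free (5, 3, 1)); after release of (1, 2, 1) the pool is (6, 5, 2)
  run J3 (needs (5, 4, 2), free (6, 5, 2)); after release of (0, 3, 1) the pool is (6, 8, 3)
  run J7 (needs (6, 8, 2), free (6, 8, 3)); after release of (3, 2, 3) the pool is (9, 10, 6)


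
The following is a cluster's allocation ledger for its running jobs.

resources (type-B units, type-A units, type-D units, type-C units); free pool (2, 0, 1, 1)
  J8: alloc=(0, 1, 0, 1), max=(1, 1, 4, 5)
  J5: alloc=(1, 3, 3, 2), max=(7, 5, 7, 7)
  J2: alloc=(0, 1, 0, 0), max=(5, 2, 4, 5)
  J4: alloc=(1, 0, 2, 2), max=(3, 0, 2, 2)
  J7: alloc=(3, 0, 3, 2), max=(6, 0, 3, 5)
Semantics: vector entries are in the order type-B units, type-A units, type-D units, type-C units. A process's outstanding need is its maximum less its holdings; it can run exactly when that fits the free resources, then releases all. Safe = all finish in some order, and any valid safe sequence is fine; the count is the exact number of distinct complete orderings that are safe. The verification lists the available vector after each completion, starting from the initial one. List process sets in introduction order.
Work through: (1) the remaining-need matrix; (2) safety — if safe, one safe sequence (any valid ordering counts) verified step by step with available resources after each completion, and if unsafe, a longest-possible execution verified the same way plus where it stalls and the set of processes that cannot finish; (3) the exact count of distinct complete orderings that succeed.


(1) Outstanding need per process (order type-B units, type-A units, type-D units, type-C units):
  J8: (1, 0, 4, 4)
  J5: (6, 2, 4, 5)
  J2: (5, 1, 4, 5)
  J4: (2, 0, 0, 0)
  J7: (3, 0, 0, 3)
(2) SAFE — a valid safe sequence is J4, J7, J8, J2, J5.
Key observation: at J4 the run first touches a limit — (2, 0, 0, 0) against (2, 0, 1, 1), exact on a resource it actually requests.
Check, step by step:
  pool = (2, 0, 1, 1)
  J4: need (2, 0, 0, 0) fits (2, 0, 1, 1); releases (1, 0, 2, 2), pool now (3, 0, 3, 3)
  J7: need (3, 0, 0, 3) fits (3, 0, 3, 3); releases (3, 0, 3, 2), pool now (6, 0, 6, 5)
  J8: need (1, 0, 4, 4) fits (6, 0, 6, 5); releases (0, 1, 0, 1), pool now (6, 1, 6, 6)
  J2: need (5, 1, 4, 5) fits (6, 1, 6, 6); releases (0, 1, 0, 0), pool now (6, 2, 6, 6)
  J5: need (6, 2, 4, 5) fits (6, 2, 6, 6); releases (1, 3, 3, 2), pool now (7, 5, 9, 8)
(3) Precisely 1 of the possible complete orderings is a safe sequence.


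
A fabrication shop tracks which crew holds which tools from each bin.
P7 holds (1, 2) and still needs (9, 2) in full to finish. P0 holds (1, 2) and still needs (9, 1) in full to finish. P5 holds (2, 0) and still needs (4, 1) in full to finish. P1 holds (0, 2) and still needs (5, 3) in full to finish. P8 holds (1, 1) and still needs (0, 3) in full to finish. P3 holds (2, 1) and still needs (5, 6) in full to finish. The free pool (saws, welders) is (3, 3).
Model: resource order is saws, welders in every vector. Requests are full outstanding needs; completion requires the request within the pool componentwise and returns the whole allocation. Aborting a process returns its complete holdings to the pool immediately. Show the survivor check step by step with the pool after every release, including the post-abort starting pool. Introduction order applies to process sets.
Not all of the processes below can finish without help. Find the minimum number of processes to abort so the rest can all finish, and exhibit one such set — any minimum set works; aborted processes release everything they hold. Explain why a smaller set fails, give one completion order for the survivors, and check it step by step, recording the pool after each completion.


The answer: abort P7.
Key observation: the returned (1, 2) from P7 is what brings P0 — unrunnable before, under any order — into play at step 5.
Minimality: the empty abort set fails — the state is deadlocked as it stands.
Survivors finish in the order: P8, P5, P3, P1, P0. Check, step by step (pool after the aborts first):
  pool = (4, 5)
  P8 needs (0, 3) <= (4, 5) -> finishes; pool += (1, 1) = (5, 6)
  P5 needs (4, 1) <= (5, 6) -> finishes; pool += (2, 0) = (7, 6)
  P3 needs (5, 6) <= (7, 6) -> finishes; pool += (2, 1) = (9, 7)
  P1 needs (5, 3) <= (9, 7) -> finishes; pool += (0, 2) = (9, 9)
  P0 needs (9, 1) <= (9, 9) -> finishes; pool += (1, 2) = (10, 11)


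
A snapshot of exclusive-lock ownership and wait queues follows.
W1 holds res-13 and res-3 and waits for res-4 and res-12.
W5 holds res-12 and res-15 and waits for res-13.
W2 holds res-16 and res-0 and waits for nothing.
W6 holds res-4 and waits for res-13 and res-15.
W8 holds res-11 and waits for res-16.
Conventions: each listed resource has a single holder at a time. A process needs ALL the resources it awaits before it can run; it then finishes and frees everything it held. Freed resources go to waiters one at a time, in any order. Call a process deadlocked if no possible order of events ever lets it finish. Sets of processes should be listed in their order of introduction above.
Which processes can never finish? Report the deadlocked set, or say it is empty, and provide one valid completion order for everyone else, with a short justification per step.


Deadlocked set: W1, W5 and W6.
Key observation: nobody on the ring W1 -> W5 -> W1 can start until another member finishes, which never happens; W6 is caught in further circular waits.
The rest can finish in the order W2, W8.
Check, step by step:
  run W2 (it waits on nothing); releases res-16 and res-0
  run W8 (all its waits — res-16 — are resolved); releases res-11


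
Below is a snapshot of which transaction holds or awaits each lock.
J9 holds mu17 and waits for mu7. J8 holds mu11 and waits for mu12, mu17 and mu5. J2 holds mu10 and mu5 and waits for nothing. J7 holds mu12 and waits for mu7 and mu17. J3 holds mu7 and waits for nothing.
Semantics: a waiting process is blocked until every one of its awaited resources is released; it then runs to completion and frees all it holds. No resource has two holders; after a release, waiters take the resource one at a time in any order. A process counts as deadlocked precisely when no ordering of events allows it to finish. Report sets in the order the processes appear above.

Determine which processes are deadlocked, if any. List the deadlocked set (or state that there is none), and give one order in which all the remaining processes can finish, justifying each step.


Nothing here is deadlocked.
Key observation: the waits form no ring: some process can always run, and its releases unblock the others one by one.
One completion order for the rest: J3, J2, J9, J7, J8.
Verifying each step:
  J3: no waits; runs immediately, freeing mu7
  J2: no waits; runs immediately, freeing mu10 and mu5
  J9: everything it awaited (mu7) is free; runs, freeing mu17
  J7: everything it awaited (mu7 and mu17) is free; runs, freeing mu12
  J8: everything it awaited (mu12, mu17 and mu5) is free; runs, freeing mu11


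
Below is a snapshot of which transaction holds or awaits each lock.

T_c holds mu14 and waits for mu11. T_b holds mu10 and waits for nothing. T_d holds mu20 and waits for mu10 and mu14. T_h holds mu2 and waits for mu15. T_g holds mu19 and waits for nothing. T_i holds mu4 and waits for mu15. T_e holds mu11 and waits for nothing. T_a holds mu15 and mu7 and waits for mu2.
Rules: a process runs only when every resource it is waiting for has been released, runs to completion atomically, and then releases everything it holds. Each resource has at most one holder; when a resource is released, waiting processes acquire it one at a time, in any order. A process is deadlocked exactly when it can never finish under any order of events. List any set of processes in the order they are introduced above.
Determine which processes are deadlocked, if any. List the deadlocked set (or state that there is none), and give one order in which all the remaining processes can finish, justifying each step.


The deadlocked set is T_h, T_i and T_a.
Key observation: nobody on the ring T_h -> T_a -> T_h can start until another member finishes, which never happens; T_i waits into the deadlock from upstream.
A valid finishing order for the others: T_g, T_e, T_c, T_b, T_d.
Check, step by step:
  T_g waits on nothing -> runs at once and releases mu19
  T_e waits on nothing -> runs at once and releases mu11
  run T_c (all its waits — mu11 — are resolved); releases mu14
  T_b waits on nothing -> runs at once and releases mu10
  run T_d (all its waits — mu10 and mu14 — are resolved); releases mu20


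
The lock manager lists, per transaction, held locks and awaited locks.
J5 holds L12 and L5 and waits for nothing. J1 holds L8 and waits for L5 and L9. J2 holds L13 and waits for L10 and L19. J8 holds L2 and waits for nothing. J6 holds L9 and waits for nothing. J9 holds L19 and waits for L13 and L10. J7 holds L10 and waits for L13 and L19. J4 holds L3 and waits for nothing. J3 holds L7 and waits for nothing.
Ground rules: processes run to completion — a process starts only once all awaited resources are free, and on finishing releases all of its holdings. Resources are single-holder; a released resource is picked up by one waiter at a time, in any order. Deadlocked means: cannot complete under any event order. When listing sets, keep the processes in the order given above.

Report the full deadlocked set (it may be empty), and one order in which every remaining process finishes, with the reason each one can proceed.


Deadlocked set: J2, J9 and J7.
Key observation: J2 -> J9 -> J2 is a circular wait — nothing in it can go first; J7 is caught in further circular waits.
One completion order for the rest: J6, J5, J4, J3, J1, J8.
Walking it through:
  J6: no waits; runs immediately, freeing L9
  J5: no waits; runs immediately, freeing L12 and L5
  J4: no waits; runs immediately, freeing L3
  J3: no waits; runs immediately, freeing L7
  J1: everything it awaited (L5 and L9) is free; runs, freeing L8
  J8: no waits; runs immediately, freeing L2


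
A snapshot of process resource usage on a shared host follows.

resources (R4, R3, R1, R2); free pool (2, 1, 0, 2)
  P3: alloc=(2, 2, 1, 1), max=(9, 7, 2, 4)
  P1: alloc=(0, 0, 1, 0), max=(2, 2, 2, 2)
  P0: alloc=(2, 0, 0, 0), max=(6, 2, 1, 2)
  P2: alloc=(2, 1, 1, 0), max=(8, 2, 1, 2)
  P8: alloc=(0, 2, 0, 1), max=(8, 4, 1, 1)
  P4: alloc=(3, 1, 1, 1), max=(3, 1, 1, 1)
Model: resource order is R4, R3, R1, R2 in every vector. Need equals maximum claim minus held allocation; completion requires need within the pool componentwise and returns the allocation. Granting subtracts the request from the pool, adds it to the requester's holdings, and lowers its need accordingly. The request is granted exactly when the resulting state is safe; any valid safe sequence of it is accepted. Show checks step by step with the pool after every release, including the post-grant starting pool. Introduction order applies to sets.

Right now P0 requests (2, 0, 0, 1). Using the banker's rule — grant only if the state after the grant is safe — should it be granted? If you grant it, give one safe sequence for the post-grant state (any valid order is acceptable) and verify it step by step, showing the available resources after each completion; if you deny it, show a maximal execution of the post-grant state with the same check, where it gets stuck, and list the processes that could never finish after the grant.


GRANT: granting preserves safety; a valid post-grant sequence is P4, P0, P2, P1, P8, P3.
Key observation: the grant leaves (0, 1, 0, 1) free — enough for P4, whose release restarts the cascade.
Verifying the post-grant state step by step:
  pool = (0, 1, 0, 1)
  P4 needs (0, 0, 0, 0) <= (0, 1, 0, 1) -> finishes; pool += (3, 1, 1, 1) = (3, 2, 1, 2)
  P0 needs (2, 2, 1, 1) <= (3, 2, 1, 2) -> finishes; pool += (4, 0, 0, 1) = (7, 2, 1, 3)
  P2 needs (6, 1, 0, 2) <= (7, 2, 1, 3) -> finishes; pool += (2, 1, 1, 0) = (9, 3, 2, 3)
  P1 needs (2, 2, 1, 2) <= (9, 3, 2, 3) -> finishes; pool += (0, 0, 1, 0) = (9, 3, 3, 3)
  P8 needs (8, 2, 1, 0) <= (9, 3, 3, 3) -> finishes; pool += (0, 2, 0, 1) = (9, 5, 3, 4)
  P3 needs (7, 5, 1, 3) <= (9, 5, 3, 4) -> finishes; pool += (2, 2, 1, 1) = (11, 7, 4, 5)


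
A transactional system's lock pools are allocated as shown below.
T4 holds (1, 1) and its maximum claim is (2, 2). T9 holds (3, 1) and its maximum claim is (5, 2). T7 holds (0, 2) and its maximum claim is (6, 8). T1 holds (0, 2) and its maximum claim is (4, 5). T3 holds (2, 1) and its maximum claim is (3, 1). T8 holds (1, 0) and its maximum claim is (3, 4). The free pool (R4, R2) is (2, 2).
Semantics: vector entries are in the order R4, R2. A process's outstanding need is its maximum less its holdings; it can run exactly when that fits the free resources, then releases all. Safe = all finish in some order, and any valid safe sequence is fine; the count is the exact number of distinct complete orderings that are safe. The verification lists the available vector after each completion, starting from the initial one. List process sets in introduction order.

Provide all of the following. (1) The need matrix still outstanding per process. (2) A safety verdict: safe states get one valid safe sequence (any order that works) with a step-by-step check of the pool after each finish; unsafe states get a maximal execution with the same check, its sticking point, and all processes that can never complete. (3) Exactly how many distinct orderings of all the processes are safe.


(1) Need matrix, components ordered R4, R2:
  T4: (1, 1)
  T9: (2, 1)
  T7: (6, 6)
  T1: (4, 3)
  T3: (1, 0)
  T8: (2, 4)
(2) SAFE, for example via the order T4, T3, T8, T9, T1, T7.
Key observation: at T8 the run first touches a limit — (2, 4) against (5, 4), exact on a resource it actually requests.
Check, step by step:
  pool = (2, 2)
  T4 needs (1, 1) <= (2, 2) -> finishes; pool += (1, 1) = (3, 3)
  T3 needs (1, 0) <= (3, 3) -> finishes; pool += (2, 1) = (5, 4)
  T8 needs (2, 4) <= (5, 4) -> finishes; pool += (1, 0) = (6, 4)
  T9 needs (2, 1) <= (6, 4) -> finishes; pool += (3, 1) = (9, 5)
  T1 needs (4, 3) <= (9, 5) -> finishes; pool += (0, 2) = (9, 7)
  T7 needs (6, 6) <= (9, 7) -> finishes; pool += (0, 2) = (9, 9)
(3) Precisely 98 of the possible complete orderings are safe sequences.


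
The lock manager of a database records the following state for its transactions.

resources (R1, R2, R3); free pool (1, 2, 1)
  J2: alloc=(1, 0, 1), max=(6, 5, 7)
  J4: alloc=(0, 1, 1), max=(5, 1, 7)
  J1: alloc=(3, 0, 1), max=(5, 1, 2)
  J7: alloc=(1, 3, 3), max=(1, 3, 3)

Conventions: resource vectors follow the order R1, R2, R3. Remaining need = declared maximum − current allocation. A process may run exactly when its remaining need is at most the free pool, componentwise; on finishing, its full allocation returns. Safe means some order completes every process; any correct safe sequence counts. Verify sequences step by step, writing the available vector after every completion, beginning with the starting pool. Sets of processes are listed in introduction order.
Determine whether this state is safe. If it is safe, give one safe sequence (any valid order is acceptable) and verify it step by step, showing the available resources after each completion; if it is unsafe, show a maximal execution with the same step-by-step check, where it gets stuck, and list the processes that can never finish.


The state is UNSAFE.
Key observation: R3 is the bottleneck — with J7, J1 done the pool holds (5, 5, 5), short of every remaining need.
The run J7, J1 cannot be extended any further. Verifying each step:
  pool = (1, 2, 1)
  J7: need (0, 0, 0) fits (1, 2, 1); releases (1, 3, 3), pool now (2, 5, 4)
  J1: need (2, 1, 1) fits (2, 5, 4); releases (3, 0, 1), pool now (5, 5, 5)
  blocked: J2 wants (5, 5, 6), pool (5, 5, 5) — not enough R3
  blocked: J4 wants (5, 0, 6), pool (5, 5, 5) — not enough R3
Processes that can never finish: J2 and J4.


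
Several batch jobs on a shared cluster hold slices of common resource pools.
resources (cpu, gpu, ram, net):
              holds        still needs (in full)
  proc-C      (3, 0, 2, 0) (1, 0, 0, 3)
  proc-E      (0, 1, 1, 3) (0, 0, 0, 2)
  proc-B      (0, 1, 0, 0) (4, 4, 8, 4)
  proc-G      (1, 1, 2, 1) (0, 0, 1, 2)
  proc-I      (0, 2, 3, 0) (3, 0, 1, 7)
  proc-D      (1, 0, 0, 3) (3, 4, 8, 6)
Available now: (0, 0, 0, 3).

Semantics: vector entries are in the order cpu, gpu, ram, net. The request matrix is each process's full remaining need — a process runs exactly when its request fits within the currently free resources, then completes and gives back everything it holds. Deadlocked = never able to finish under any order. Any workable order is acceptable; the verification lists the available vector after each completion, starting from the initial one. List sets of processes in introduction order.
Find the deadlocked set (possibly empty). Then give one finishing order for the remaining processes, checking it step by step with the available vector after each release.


Nothing here is deadlocked.
Key observation: the pool covers proc-E at once, and every later process fits after earlier releases.
The rest can finish in the order proc-E, proc-G, proc-C, proc-I, proc-D, proc-B. Verifying each step:
  pool = (0, 0, 0, 3)
  proc-E needs (0, 0, 0, 2) <= (0, 0, 0, 3) -> finishes; pool += (0, 1, 1, 3) = (0, 1, 1, 6)
  proc-G needs (0, 0, 1, 2) <= (0, 1, 1, 6) -> finishes; pool += (1, 1, 2, 1) = (1, 2, 3, 7)
  proc-C needs (1, 0, 0, 3) <= (1, 2, 3, 7) -> finishes; pool += (3, 0, 2, 0) = (4, 2, 5, 7)
  proc-I needs (3, 0, 1, 7) <= (4, 2, 5, 7) -> finishes; pool += (0, 2, 3, 0) = (4, 4, 8, 7)
  proc-D needs (3, 4, 8, 6) <= (4, 4, 8, 7) -> finishes; pool += (1, 0, 0, 3) = (5, 4, 8, 10)
  proc-B needs (4, 4, 8, 4) <= (5, 4, 8, 10) -> finishes; pool += (0, 1, 0, 0) = (5, 5, 8, 10)


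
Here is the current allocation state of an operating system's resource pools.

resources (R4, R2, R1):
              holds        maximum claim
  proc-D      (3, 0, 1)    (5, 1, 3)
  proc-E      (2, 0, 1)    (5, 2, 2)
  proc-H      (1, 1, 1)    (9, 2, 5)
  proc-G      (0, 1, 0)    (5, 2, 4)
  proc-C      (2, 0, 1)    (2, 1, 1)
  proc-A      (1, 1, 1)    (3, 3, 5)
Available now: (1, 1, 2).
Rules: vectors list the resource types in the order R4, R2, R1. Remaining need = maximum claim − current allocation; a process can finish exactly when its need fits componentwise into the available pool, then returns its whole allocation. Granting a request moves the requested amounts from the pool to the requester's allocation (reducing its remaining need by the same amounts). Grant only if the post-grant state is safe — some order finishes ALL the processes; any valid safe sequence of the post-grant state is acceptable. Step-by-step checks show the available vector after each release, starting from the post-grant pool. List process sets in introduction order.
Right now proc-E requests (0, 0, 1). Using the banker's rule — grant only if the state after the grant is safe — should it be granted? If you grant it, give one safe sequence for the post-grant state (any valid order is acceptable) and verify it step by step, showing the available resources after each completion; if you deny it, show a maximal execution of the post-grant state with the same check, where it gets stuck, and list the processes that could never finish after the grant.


DENY: after the grant no complete ordering would exist.
Key observation: after proc-C, proc-D the pool peaks at (6, 1, 3), and each blocked process is short somewhere: proc-E on R2; proc-H on R4, R1; proc-G on R1; proc-A on R2, R1.
On the post-grant state, proc-C, proc-D is a maximal run — nothing extends it. Walking it through:
  pool = (1, 1, 1)
  proc-C: need (0, 1, 0) fits (1, 1, 1); releases (2, 0, 1), pool now (3, 1, 2)
  proc-D: need (2, 1, 2) fits (3, 1, 2); releases (3, 0, 1), pool now (6, 1, 3)
  blocked: proc-E wants (3, 2, 0), pool (6, 1, 3) — not enough R2
  blocked: proc-H wants (8, 1, 4), pool (6, 1, 3) — not enough R4 and R1
  blocked: proc-G wants (5, 1, 4), pool (6, 1, 3) — not enough R1
  blocked: proc-A wants (2, 2, 4), pool (6, 1, 3) — not enough R2 and R1
Processes that could never finish after the grant: proc-E, proc-H, proc-G and proc-A.


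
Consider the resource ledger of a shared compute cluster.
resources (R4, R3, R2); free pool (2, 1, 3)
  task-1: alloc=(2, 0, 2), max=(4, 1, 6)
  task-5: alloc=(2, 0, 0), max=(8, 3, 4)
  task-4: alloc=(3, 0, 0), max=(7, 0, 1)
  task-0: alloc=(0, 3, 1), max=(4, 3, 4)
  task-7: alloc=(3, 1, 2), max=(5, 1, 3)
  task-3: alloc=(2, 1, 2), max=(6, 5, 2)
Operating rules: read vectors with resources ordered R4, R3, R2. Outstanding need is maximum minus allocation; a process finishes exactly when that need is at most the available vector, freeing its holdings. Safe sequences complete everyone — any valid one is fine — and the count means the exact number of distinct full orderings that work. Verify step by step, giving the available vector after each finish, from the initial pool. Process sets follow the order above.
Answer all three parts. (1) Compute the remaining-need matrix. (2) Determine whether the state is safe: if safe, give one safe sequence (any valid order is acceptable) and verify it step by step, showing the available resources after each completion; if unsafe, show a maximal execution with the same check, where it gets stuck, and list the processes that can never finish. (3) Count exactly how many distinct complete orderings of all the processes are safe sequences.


(1) Need matrix, components ordered R4, R3, R2:
  task-1: (2, 1, 4)
  task-5: (6, 3, 4)
  task-4: (4, 0, 1)
  task-0: (4, 0, 3)
  task-7: (2, 0, 1)
  task-3: (4, 4, 0)
(2) SAFE. One safe sequence: task-7, task-0, task-1, task-3, task-4, task-5.
Key observation: the first exact fit in this order is task-7 — it needs (2, 0, 1) with (2, 1, 3) free, meeting a requested resource to the last unit.
Verifying each step:
  pool = (2, 1, 3)
  task-7 needs (2, 0, 1) <= (2, 1, 3) -> finishes; pool += (3, 1, 2) = (5, 2, 5)
  task-0 needs (4, 0, 3) <= (5, 2, 5) -> finishes; pool += (0, 3, 1) = (5, 5, 6)
  task-1 needs (2, 1, 4) <= (5, 5, 6) -> finishes; pool += (2, 0, 2) = (7, 5, 8)
  task-3 needs (4, 4, 0) <= (7, 5, 8) -> finishes; pool += (2, 1, 2) = (9, 6, 10)
  task-4 needs (4, 0, 1) <= (9, 6, 10) -> finishes; pool += (3, 0, 0) = (12, 6, 10)
  task-5 needs (6, 3, 4) <= (12, 6, 10) -> finishes; pool += (2, 0, 0) = (14, 6, 10)
(3) The exact count: 34 of the possible complete orderings are safe sequences.


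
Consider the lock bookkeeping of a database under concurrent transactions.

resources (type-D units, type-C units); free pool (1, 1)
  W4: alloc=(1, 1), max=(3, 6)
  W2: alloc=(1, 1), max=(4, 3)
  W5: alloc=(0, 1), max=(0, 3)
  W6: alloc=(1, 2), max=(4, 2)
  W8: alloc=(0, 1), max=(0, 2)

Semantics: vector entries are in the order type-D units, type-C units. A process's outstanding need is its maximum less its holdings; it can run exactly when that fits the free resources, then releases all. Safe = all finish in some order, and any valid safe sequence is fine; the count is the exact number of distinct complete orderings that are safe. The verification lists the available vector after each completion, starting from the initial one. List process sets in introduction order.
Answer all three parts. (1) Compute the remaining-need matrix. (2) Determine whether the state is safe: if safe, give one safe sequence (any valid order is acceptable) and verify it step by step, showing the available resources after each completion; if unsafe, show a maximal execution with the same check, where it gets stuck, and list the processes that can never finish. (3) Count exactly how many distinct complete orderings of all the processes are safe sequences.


(1) Remaining need (order type-D units, type-C units):
  W4: (2, 5)
  W2: (3, 2)
  W5: (0, 2)
  W6: (3, 0)
  W8: (0, 1)
(2) The state is UNSAFE.
Key observation: the wall is type-D units: completing W8, W5 brings the pool only to (1, 3), and all the rest need more.
A maximal execution: W8, W5 — then nothing else fits. Check, step by step:
  pool = (1, 1)
  run W8 (needs (0, 1), free (1, 1)); after release of (0, 1) the pool is (1, 2)
  run W5 (needs (0, 2), free (1, 2)); after release of (0, 1) the pool is (1, 3)
  W4 cannot run: need (2, 5) vs free (1, 3) (insufficient type-D units and type-C units)
  W2 cannot run: need (3, 2) vs free (1, 3) (insufficient type-D units)
  W6 cannot run: need (3, 0) vs free (1, 3) (insufficient type-D units)
Permanently blocked: W4, W2 and W6.
(3) The exact count: 0 of the possible complete orderings are safe sequences.


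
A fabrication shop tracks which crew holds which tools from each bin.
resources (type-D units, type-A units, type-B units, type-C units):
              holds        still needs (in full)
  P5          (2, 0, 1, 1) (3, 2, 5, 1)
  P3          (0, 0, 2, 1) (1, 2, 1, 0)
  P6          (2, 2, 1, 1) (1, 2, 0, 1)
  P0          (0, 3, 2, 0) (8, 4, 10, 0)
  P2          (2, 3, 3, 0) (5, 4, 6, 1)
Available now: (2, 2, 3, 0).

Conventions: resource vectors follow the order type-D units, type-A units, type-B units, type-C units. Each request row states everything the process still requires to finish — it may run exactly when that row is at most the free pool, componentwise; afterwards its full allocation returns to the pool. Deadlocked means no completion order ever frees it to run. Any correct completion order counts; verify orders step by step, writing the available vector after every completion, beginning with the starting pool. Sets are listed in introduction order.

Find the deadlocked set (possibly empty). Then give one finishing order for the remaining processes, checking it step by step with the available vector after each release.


Nothing here is deadlocked.
Key observation: there is always a runnable process — P3 first — so the state unwinds completely.
The rest can finish in the order P3, P6, P5, P2, P0. Step-by-step check:
  pool = (2, 2, 3, 0)
  P3: need (1, 2, 1, 0) fits (2, 2, 3, 0); releases (0, 0, 2, 1), pool now (2, 2, 5, 1)
  P6: need (1, 2, 0, 1) fits (2, 2, 5, 1); releases (2, 2, 1, 1), pool now (4, 4, 6, 2)
  P5: need (3, 2, 5, 1) fits (4, 4, 6, 2); releases (2, 0, 1, 1), pool now (6, 4, 7, 3)
  P2: need (5, 4, 6, 1) fits (6, 4, 7, 3); releases (2, 3, 3, 0), pool now (8, 7, 10, 3)
  P0: need (8, 4, 10, 0) fits (8, 7, 10, 3); releases (0, 3, 2, 0), pool now (8, 10, 12, 3)


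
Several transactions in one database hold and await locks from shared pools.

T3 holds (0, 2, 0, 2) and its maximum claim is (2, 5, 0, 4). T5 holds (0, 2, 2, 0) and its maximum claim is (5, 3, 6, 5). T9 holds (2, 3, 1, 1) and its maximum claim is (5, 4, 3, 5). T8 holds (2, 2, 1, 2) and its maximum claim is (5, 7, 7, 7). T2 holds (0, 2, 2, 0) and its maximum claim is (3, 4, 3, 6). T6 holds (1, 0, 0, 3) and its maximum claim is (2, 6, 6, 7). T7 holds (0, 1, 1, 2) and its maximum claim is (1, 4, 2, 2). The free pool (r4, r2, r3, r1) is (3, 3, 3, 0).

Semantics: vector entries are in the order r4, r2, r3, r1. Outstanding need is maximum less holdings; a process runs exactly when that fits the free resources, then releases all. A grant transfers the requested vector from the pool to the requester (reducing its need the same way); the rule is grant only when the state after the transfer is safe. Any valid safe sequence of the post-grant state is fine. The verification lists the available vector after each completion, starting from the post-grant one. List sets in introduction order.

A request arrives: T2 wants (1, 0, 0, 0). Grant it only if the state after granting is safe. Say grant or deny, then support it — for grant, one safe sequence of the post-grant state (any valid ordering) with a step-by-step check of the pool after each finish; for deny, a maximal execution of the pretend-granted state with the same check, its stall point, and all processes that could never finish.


DENY — the pretend-granted state is unsafe.
Key observation: after T7, T3 the pool peaks at (2, 6, 4, 4), and each blocked process is short somewhere: T5 on r4, r1; T9 on r4; T8 on r4, r3, r1; T2 on r1; T6 on r3.
After a pretend grant, a maximal execution: T7, T3 — then nothing else fits. Walking it through:
  pool = (2, 3, 3, 0)
  run T7 (needs (1, 3, 1, 0), free (2, 3, 3, 0)); after release of (0, 1, 1, 2) the pool is (2, 4, 4, 2)
  run T3 (needs (2, 3, 0, 2), free (2, 4, 4, 2)); after release of (0, 2, 0, 2) the pool is (2, 6, 4, 4)
  T5 still needs (5, 1, 4, 5) but only (2, 6, 4, 4) is free — short on r4 and r1
  T9 still needs (3, 1, 2, 4) but only (2, 6, 4, 4) is free — short on r4
  T8 still needs (3, 5, 6, 5) but only (2, 6, 4, 4) is free — short on r4, r3 and r1
  T2 still needs (2, 2, 1, 6) but only (2, 6, 4, 4) is free — short on r1
  T6 still needs (1, 6, 6, 4) but only (2, 6, 4, 4) is free — short on r3
Had the request been granted, T5, T9, T8, T2 and T6 could never finish.


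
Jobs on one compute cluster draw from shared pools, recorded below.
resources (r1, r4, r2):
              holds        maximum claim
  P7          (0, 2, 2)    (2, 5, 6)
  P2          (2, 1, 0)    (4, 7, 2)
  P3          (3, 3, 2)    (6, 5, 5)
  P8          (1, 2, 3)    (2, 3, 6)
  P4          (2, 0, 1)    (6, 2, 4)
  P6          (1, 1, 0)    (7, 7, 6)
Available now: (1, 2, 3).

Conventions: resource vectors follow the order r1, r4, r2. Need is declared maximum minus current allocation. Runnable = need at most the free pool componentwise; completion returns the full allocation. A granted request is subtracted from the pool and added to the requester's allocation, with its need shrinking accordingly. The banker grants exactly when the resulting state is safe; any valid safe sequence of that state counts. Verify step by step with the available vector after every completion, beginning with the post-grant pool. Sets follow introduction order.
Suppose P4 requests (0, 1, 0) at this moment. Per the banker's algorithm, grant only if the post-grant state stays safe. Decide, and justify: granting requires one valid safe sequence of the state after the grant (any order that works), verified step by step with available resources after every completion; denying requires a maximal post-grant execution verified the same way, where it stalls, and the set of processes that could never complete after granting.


DENY: after the grant no complete ordering would exist.
Key observation: after P8, P7 the pool peaks at (2, 5, 8), and each blocked process is short somewhere: P2 on r4; P3 on r1; P4 on r1; P6 on r1, r4.
After a pretend grant, a maximal execution: P8, P7 — then nothing else fits. Walking it through:
  pool = (1, 1, 3)
  run P8 (needs (1, 1, 3), free (1, 1, 3)); after release of (1, 2, 3) the pool is (2, 3, 6)
  run P7 (needs (2, 3, 4), free (2, 3, 6)); after release of (0, 2, 2) the pool is (2, 5, 8)
  P2 still needs (2, 6, 2) but only (2, 5, 8) is free — short on r4
  P3 still needs (3, 2, 3) but only (2, 5, 8) is free — short on r1
  P4 still needs (4, 1, 3) but only (2, 5, 8) is free — short on r1
  P6 still needs (6, 6, 6) but only (2, 5, 8) is free — short on r1 and r4
Had the request been granted, P2, P3, P4 and P6 could never finish.


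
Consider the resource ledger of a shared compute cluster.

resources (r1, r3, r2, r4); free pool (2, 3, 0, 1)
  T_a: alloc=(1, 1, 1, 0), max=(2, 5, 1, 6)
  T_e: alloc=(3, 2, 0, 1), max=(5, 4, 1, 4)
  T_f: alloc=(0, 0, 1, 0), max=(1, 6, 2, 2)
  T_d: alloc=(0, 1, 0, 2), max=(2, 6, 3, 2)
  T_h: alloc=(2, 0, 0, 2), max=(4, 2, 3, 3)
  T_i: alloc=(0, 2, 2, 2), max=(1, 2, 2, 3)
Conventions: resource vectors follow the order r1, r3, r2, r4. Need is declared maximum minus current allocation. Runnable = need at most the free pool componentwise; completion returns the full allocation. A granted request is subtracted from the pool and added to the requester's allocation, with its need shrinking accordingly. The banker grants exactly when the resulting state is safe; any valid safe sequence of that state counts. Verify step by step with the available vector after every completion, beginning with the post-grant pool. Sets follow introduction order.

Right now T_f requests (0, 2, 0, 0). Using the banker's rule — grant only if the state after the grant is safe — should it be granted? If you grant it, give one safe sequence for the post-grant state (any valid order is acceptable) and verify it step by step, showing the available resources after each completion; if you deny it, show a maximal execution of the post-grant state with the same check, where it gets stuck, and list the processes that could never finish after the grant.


GRANT — the state after the grant stays safe, e.g. via T_i, T_e, T_f, T_d, T_h, T_a.
Key observation: post-grant, (2, 1, 0, 1) remains, and an order beginning with T_i completes everyone.
Check on the post-grant state, step by step:
  pool = (2, 1, 0, 1)
  T_i needs (1, 0, 0, 1) <= (2, 1, 0, 1) -> finishes; pool += (0, 2, 2, 2) = (2, 3, 2, 3)
  T_e needs (2, 2, 1, 3) <= (2, 3, 2, 3) -> finishes; pool += (3, 2, 0, 1) = (5, 5, 2, 4)
  T_f needs (1, 4, 1, 2) <= (5, 5, 2, 4) -> finishes; pool += (0, 2, 1, 0) = (5, 7, 3, 4)
  T_d needs (2, 5, 3, 0) <= (5, 7, 3, 4) -> finishes; pool += (0, 1, 0, 2) = (5, 8, 3, 6)
  T_h needs (2, 2, 3, 1) <= (5, 8, 3, 6) -> finishes; pool += (2, 0, 0, 2) = (7, 8, 3, 8)
  T_a needs (1, 4, 0, 6) <= (7, 8, 3, 8) -> finishes; pool += (1, 1, 1, 0) = (8, 9, 4, 8)


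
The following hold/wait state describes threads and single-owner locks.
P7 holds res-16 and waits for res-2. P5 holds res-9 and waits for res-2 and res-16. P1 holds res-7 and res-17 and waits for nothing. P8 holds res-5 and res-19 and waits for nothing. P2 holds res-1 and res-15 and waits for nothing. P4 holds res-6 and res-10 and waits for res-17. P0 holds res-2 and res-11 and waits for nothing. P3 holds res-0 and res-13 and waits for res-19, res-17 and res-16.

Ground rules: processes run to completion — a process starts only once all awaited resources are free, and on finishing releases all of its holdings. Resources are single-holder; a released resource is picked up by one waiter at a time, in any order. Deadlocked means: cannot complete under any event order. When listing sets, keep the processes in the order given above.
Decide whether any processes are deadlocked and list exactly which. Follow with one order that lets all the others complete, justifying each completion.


Nothing here is deadlocked.
Key observation: every chain of waits terminates; starting from the processes that wait on nothing, all the rest unlock in turn.
The rest can finish in the order P1, P0, P8, P4, P7, P2, P5, P3.
Walking it through:
  P1: no waits; runs immediately, freeing res-7 and res-17
  P0: no waits; runs immediately, freeing res-2 and res-11
  P8: no waits; runs immediately, freeing res-5 and res-19
  P4 waits on res-17 — all released -> runs and releases res-6 and res-10
  P7 waits on res-2 — all released -> runs and releases res-16
  P2: no waits; runs immediately, freeing res-1 and res-15
  P5 waits on res-2 and res-16 — all released -> runs and releases res-9
  P3 waits on res-19, res-17 and res-16 — all released -> runs and releases res-0 and res-13


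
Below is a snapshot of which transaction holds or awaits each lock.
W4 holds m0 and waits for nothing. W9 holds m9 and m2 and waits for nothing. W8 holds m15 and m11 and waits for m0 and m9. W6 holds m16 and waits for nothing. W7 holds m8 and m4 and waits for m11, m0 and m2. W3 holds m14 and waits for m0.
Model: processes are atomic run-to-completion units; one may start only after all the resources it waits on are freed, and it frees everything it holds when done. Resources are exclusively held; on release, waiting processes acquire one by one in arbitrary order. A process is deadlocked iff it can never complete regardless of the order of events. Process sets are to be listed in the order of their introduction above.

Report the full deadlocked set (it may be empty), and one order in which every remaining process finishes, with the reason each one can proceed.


No process is deadlocked.
Key observation: there is no circular wait here — follow any chain and it reaches a process that is free to run now.
One completion order for the rest: W4, W9, W3, W6, W8, W7.
Verifying each step:
  W4 waits on nothing -> runs at once and releases m0
  W9 waits on nothing -> runs at once and releases m9 and m2
  W3: everything it awaited (m0) is free; runs, freeing m14
  W6 waits on nothing -> runs at once and releases m16
  W8: everything it awaited (m0 and m9) is free; runs, freeing m15 and m11
  W7: everything it awaited (m11, m0 and m2) is free; runs, freeing m8 and m4
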